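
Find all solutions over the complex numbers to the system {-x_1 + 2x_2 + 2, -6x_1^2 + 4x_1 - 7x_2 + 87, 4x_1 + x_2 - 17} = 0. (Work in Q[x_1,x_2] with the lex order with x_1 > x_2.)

{(4, 1)}

Compute a lex Gröbner basis by Buchberger's algorithm.
f_1 = -x_1 + 2x_2 + 2, LT = x_1.
f_2 = -6x_1^2 + 4x_1 - 7x_2 + 87, LT = x_1^2.
f_3 = 4x_1 + x_2 - 17, LT = x_1.

S(f_1,f_2): lcm = x_1^2. S = -2x_1x_2 - 4/3x_1 - 7/6x_2 + 29/2.
  leading term x_1x_2: subtract (2x_2)·f_1 from -2x_1x_2 - 4/3x_1 - 7/6x_2 + 29/2 → -4/3x_1 - 4x_2^2 - 31/6x_2 + 29/2
  leading term x_1: subtract (4/3)·f_1 from -4/3x_1 - 4x_2^2 - 31/6x_2 + 29/2 → -4x_2^2 - 47/6x_2 + 71/6
  leading term x_2^2: no divisor's leading term divides it; move -4x_2^2 to the remainder.
  leading term x_2: no divisor's leading term divides it; move -47/6x_2 to the remainder.
  leading term 1: no divisor's leading term divides it; move 71/6 to the remainder.
  remainder -4x_2^2 - 47/6x_2 + 71/6 ≠ 0; add h_4 = -4x_2^2 - 47/6x_2 + 71/6 to the basis.

S(f_1,f_3): lcm = x_1. S = -9/4x_2 + 9/4.
  leading term x_2: no divisor's leading term divides it; move -9/4x_2 to the remainder.
  leading term 1: no divisor's leading term divides it; move 9/4 to the remainder.
  remainder -9/4x_2 + 9/4 ≠ 0; add h_5 = -9/4x_2 + 9/4 to the basis.

S(f_2,f_3): lcm = x_1^2. S = -1/4x_1x_2 + 43/12x_1 + 7/6x_2 - 29/2.
  leading term x_1x_2: subtract (1/4x_2)·f_1 from -1/4x_1x_2 + 43/12x_1 + 7/6x_2 - 29/2 → 43/12x_1 - 1/2x_2^2 + 2/3x_2 - 29/2
  leading term x_1: subtract (-43/12)·f_1 from 43/12x_1 - 1/2x_2^2 + 2/3x_2 - 29/2 → -1/2x_2^2 + 47/6x_2 - 22/3
  leading term x_2^2: subtract (1/8)·h_4 from -1/2x_2^2 + 47/6x_2 - 22/3 → 141/16x_2 - 141/16
  leading term x_2: subtract (-47/12)·h_5 from 141/16x_2 - 141/16 → 0
  remainder 0.

S(f_1,h_4): leading monomials are coprime, so the S-polynomial reduces to 0 (Buchberger's first criterion).
S(f_2,h_4): leading monomials are coprime, so the S-polynomial reduces to 0 (Buchberger's first criterion).
S(f_3,h_4): leading monomials are coprime, so the S-polynomial reduces to 0 (Buchberger's first criterion).
S(f_1,h_5): leading monomials are coprime, so the S-polynomial reduces to 0 (Buchberger's first criterion).
S(f_2,h_5): leading monomials are coprime, so the S-polynomial reduces to 0 (Buchberger's first criterion).
S(f_3,h_5): leading monomials are coprime, so the S-polynomial reduces to 0 (Buchberger's first criterion).
S(h_4,h_5): lcm = x_2^2. S = 71/24x_2 - 71/24.
  leading term x_2: subtract (-71/54)·h_5 from 71/24x_2 - 71/24 → 0
  remainder 0.

Every S-polynomial of the final basis reduces to 0, so we have a Gröbner basis.
Inter-reduce: drop elements whose leading term is divisible by another's, tail-reduce, and make monic.
Reduced Gröbner basis: {x_1 - 4, x_2 - 1}.

Elimination: the polynomial x_2 - 1 lies in the elimination ideal for x_2, so x_2 ∈ {1}. For each such x_2, the remaining basis elements (now univariate) give the rest of the solution.
  x_2 = 1: the earlier basis element becomes x_1 - 4 = 0, giving x_1 = 4 — point (4, 1).
Substituting each solution back into the original system confirms all equations vanish.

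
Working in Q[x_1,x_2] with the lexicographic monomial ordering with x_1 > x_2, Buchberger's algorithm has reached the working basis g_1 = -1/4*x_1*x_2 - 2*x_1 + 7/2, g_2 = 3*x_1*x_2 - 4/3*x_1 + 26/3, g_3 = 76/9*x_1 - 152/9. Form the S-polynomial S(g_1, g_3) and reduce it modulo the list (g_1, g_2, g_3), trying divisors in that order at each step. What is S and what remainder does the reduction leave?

S(g_1, g_3) = 8*x_1 + 2*x_2 - 14; remainder on division = 2*x_2 + 2.

lcm(LM(g_1), LM(g_3)) = x_1*x_2.
S = (lcm/LT(g_1))·g_1 − (lcm/LT(g_3))·g_3 = 8*x_1 + 2*x_2 - 14.
Reduce S modulo (g_1, g_2, g_3) in that order:
  leading term x_1: subtract (18/19)·g_3 from 8*x_1 + 2*x_2 - 14 → 2*x_2 + 2
  leading term x_2: no divisor's leading term divides it; move 2*x_2 to the remainder.
  leading term 1: no divisor's leading term divides it; move 2 to the remainder.
The remainder 2*x_2 + 2 is nonzero, so it would be added as the next basis element.
This is the inner loop of Buchberger's algorithm — each nonzero remainder becomes a new basis element.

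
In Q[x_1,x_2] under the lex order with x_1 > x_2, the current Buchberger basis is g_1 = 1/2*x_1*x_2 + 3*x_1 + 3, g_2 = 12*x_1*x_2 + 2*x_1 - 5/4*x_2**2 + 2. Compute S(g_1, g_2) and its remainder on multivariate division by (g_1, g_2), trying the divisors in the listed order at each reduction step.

lcm(LM(g_1), LM(g_2)) = x_1*x_2.
S = (lcm/LT(g_1))·g_1 − (lcm/LT(g_2))·g_2 = 35/6*x_1 + 5/48*x_2**2 + 35/6.
Reduce S modulo (g_1, g_2) in that order:
  leading term x_1: no divisor's leading term divides it; move 35/6*x_1 to the remainder.
  leading term x_2**2: no divisor's leading term divides it; move 5/48*x_2**2 to the remainder.
  leading term 1: no divisor's leading term divides it; move 35/6 to the remainder.
The remainder 35/6*x_1 + 5/48*x_2**2 + 35/6 is nonzero, so it would be added as the next basis element.

S(g_1, g_2) = 35/6*x_1 + 5/48*x_2**2 + 35/6; remainder on division = 35/6*x_1 + 5/48*x_2**2 + 35/6.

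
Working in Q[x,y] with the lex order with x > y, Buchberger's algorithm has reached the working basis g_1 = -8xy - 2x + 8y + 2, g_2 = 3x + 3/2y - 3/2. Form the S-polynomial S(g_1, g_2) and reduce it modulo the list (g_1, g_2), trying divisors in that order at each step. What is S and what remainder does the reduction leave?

S(g_1, g_2) = 1/4x - 1/2y^2 - 1/2y - 1/4; remainder on division = -1/2y^2 - 5/8y - 1/8.

lcm(LM(g_1), LM(g_2)) = xy.
S = (lcm/LT(g_1))·g_1 − (lcm/LT(g_2))·g_2 = 1/4x - 1/2y^2 - 1/2y - 1/4.
Reduce S modulo (g_1, g_2) in that order:
  leading term x: subtract (1/12)·g_2 from 1/4x - 1/2y^2 - 1/2y - 1/4 → -1/2y^2 - 5/8y - 1/8
  leading term y^2: no divisor's leading term divides it; move -1/2y^2 to the remainder.
  leading term y: no divisor's leading term divides it; move -5/8y to the remainder.
  leading term 1: no divisor's leading term divides it; move -1/8 to the remainder.
The remainder -1/2y^2 - 5/8y - 1/8 is nonzero, so it would be added as the next basis element.
An S-polynomial is built so that the two leading terms cancel; whether anything survives reduction is exactly the Gröbner-basis criterion.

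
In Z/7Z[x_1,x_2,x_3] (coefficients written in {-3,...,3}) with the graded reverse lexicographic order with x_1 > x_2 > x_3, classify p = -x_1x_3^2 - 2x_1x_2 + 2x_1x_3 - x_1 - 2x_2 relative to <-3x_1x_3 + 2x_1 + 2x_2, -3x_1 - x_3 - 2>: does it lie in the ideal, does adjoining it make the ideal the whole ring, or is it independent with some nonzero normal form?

First compute the reduced Gröbner basis of I by Buchberger's algorithm.
f_1 = -3x_1x_3 + 2x_1 + 2x_2, LT = x_1x_3.
f_2 = -3x_1 - x_3 - 2, LT = x_1.

S(f_1,f_2): lcm = x_1x_3. S = 2x_3^2 - 3x_1 - 3x_2 - 3x_3.
  leading term x_3^2: no divisor's leading term divides it; move 2x_3^2 to the remainder.
  leading term x_1: subtract (1)·f_2 from -3x_1 - 3x_2 - 3x_3 → -3x_2 - 2x_3 + 2
  leading term x_2: no divisor's leading term divides it; move -3x_2 to the remainder.
  leading term x_3: no divisor's leading term divides it; move -2x_3 to the remainder.
  leading term 1: no divisor's leading term divides it; move 2 to the remainder.
  remainder 2x_3^2 - 3x_2 - 2x_3 + 2 ≠ 0; add h_3 = 2x_3^2 - 3x_2 - 2x_3 + 2 to the basis.

S(f_1,h_3): lcm = x_1x_3^2. S = -2x_1x_2 - 2x_1x_3 - 3x_2x_3 - x_1.
  leading term x_1x_2: subtract (3x_2)·f_2 from -2x_1x_2 - 2x_1x_3 - 3x_2x_3 - x_1 → -2x_1x_3 - x_1 - x_2
  leading term x_1x_3: subtract (3)·f_1 from -2x_1x_3 - x_1 - x_2 → 0
  remainder 0.

S(f_2,h_3): leading monomials are coprime, so the S-polynomial reduces to 0 (Buchberger's first criterion).
Every S-polynomial of the final basis reduces to 0, so we have a Gröbner basis.
Inter-reduce: drop elements whose leading term is divisible by another's, tail-reduce, and make monic.
Reduced Gröbner basis: {x_3^2 + 2x_2 - x_3 + 1, x_1 - 2x_3 + 3}.
Label its elements g_1 = x_3^2 + 2x_2 - x_3 + 1, g_2 = x_1 - 2x_3 + 3.

Reduce p = -x_1x_3^2 - 2x_1x_2 + 2x_1x_3 - x_1 - 2x_2 modulo G:
  leading term x_1x_3^2: subtract (-x_1)·g_1 from -x_1x_3^2 - 2x_1x_2 + 2x_1x_3 - x_1 - 2x_2 → x_1x_3 - 2x_2
  leading term x_1x_3: subtract (x_3)·g_2 from x_1x_3 - 2x_2 → 2x_3^2 - 2x_2 - 3x_3
  leading term x_3^2: subtract (2)·g_1 from 2x_3^2 - 2x_2 - 3x_3 → x_2 - x_3 - 2
  leading term x_2: no divisor's leading term divides it; move x_2 to the remainder.
  leading term x_3: no divisor's leading term divides it; move -x_3 to the remainder.
  leading term 1: no divisor's leading term divides it; move -2 to the remainder.
  normal form = x_2 - x_3 - 2.
The normal form is nonzero, so p ∉ I. Since p minus its normal form lies in I, I + (p) = I + (r) where r = x_2 - x_3 - 2; decide whether this ideal is the whole ring.
Run Buchberger on G together with r (pairs among the g_i already reduce to 0 since G is a Gröbner basis):
g_1 = x_3^2 + 2x_2 - x_3 + 1, LT = x_3^2.
g_2 = x_1 - 2x_3 + 3, LT = x_1.
r = x_2 - x_3 - 2, LT = x_2.

S(g_1,g_2): leading monomials are coprime, so the S-polynomial reduces to 0 (Buchberger's first criterion).
S(g_1,r): leading monomials are coprime, so the S-polynomial reduces to 0 (Buchberger's first criterion).
S(g_2,r): leading monomials are coprime, so the S-polynomial reduces to 0 (Buchberger's first criterion).
Every S-polynomial of the final basis reduces to 0, so we have a Gröbner basis.
Inter-reduce: drop elements whose leading term is divisible by another's, tail-reduce, and make monic.
Reduced Gröbner basis: {x_3^2 + x_3 - 2, x_1 - 2x_3 + 3, x_2 - x_3 - 2}.
The reduced Gröbner basis of I + (p) is {x_3^2 + x_3 - 2, x_1 - 2x_3 + 3, x_2 - x_3 - 2} ≠ {1}, a proper ideal, so the enlarged system stays consistent: p is independent of I, with normal form x_2 - x_3 - 2.

Ideal membership is decidable via reduction modulo a Gröbner basis.

-x_1x_3^2 - 2x_1x_2 + 2x_1x_3 - x_1 - 2x_2 is independent of I; its normal form modulo I is x_2 - x_3 - 2.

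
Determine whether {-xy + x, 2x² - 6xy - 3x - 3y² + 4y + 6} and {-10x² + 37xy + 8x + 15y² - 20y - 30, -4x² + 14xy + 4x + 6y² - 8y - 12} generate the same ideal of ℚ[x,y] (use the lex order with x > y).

Yes, the ideals are equal.

For a fixed monomial order, each ideal has a unique reduced Gröbner basis; comparing bases decides equality.
Buchberger on the first generating set:
f_1 = -xy + x, LT = xy.
f_2 = 2x² - 6xy - 3x - 3y² + 4y + 6, LT = x².

S(f_1,f_2): lcm = x²y. S = -x² + 3xy² + 3/2xy + 3/2y³ - 2y² - 3y.
  leading term x²: subtract (-½)·f_2 from -x² + 3xy² + 3/2xy + 3/2y³ - 2y² - 3y → 3xy² - 3/2xy - 3/2x + 3/2y³ - 7/2y² - y + 3
  leading term xy²: subtract (-3y)·f_1 from 3xy² - 3/2xy - 3/2x + 3/2y³ - 7/2y² - y + 3 → 3/2xy - 3/2x + 3/2y³ - 7/2y² - y + 3
  leading term xy: subtract (-3/2)·f_1 from 3/2xy - 3/2x + 3/2y³ - 7/2y² - y + 3 → 3/2y³ - 7/2y² - y + 3
  leading term y³: no divisor's leading term divides it; move 3/2y³ to the remainder.
  leading term y²: no divisor's leading term divides it; move -7/2y² to the remainder.
  leading term y: no divisor's leading term divides it; move -y to the remainder.
  leading term 1: no divisor's leading term divides it; move 3 to the remainder.
  remainder 3/2y³ - 7/2y² - y + 3 ≠ 0; add g_3 = 3/2y³ - 7/2y² - y + 3 to the basis.

S(f_1,g_3): lcm = xy³. S = 4/3xy² + ⅔xy - 2x.
  leading term xy²: subtract (-4/3y)·f_1 from 4/3xy² + ⅔xy - 2x → 2xy - 2x
  leading term xy: subtract (-2)·f_1 from 2xy - 2x → 0
  remainder 0.

S(f_2,g_3): leading monomials are coprime, so the S-polynomial reduces to 0 (Buchberger's first criterion).
Every S-polynomial of the final basis reduces to 0, so we have a Gröbner basis.
Inter-reduce: drop elements whose leading term is divisible by another's, tail-reduce, and make monic.
Reduced Gröbner basis: {x² - 9/2x - 3/2y² + 2y + 3, xy - x, y³ - 7/3y² - ⅔y + 2}.

Buchberger on the second generating set:
h_1 = -10x² + 37xy + 8x + 15y² - 20y - 30, LT = x².
h_2 = -4x² + 14xy + 4x + 6y² - 8y - 12, LT = x².

S(h_1,h_2): lcm = x². S = -⅕xy + ⅕x.
  leading term xy: no divisor's leading term divides it; move -⅕xy to the remainder.
  leading term x: no divisor's leading term divides it; move ⅕x to the remainder.
  remainder -⅕xy + ⅕x ≠ 0; add k_3 = -⅕xy + ⅕x to the basis.

S(h_1,k_3): lcm = x²y. S = x² - 37/10xy² - ⅘xy - 3/2y³ + 2y² + 3y.
  leading term x²: subtract (-1/10)·h_1 from x² - 37/10xy² - ⅘xy - 3/2y³ + 2y² + 3y → -37/10xy² + 29/10xy + ⅘x - 3/2y³ + 7/2y² + y - 3
  leading term xy²: subtract (37/2y)·k_3 from -37/10xy² + 29/10xy + ⅘x - 3/2y³ + 7/2y² + y - 3 → -⅘xy + ⅘x - 3/2y³ + 7/2y² + y - 3
  leading term xy: subtract (4)·k_3 from -⅘xy + ⅘x - 3/2y³ + 7/2y² + y - 3 → -3/2y³ + 7/2y² + y - 3
  leading term y³: no divisor's leading term divides it; move -3/2y³ to the remainder.
  leading term y²: no divisor's leading term divides it; move 7/2y² to the remainder.
  leading term y: no divisor's leading term divides it; move y to the remainder.
  leading term 1: no divisor's leading term divides it; move -3 to the remainder.
  remainder -3/2y³ + 7/2y² + y - 3 ≠ 0; add k_4 = -3/2y³ + 7/2y² + y - 3 to the basis.

S(h_2,k_3): lcm = x²y. S = x² - 7/2xy² - xy - 3/2y³ + 2y² + 3y.
  leading term x²: subtract (-1/10)·h_1 from x² - 7/2xy² - xy - 3/2y³ + 2y² + 3y → -7/2xy² + 27/10xy + ⅘x - 3/2y³ + 7/2y² + y - 3
  leading term xy²: subtract (35/2y)·k_3 from -7/2xy² + 27/10xy + ⅘x - 3/2y³ + 7/2y² + y - 3 → -⅘xy + ⅘x - 3/2y³ + 7/2y² + y - 3
  leading term xy: subtract (4)·k_3 from -⅘xy + ⅘x - 3/2y³ + 7/2y² + y - 3 → -3/2y³ + 7/2y² + y - 3
  leading term y³: subtract (1)·k_4 from -3/2y³ + 7/2y² + y - 3 → 0
  remainder 0.

S(h_1,k_4): leading monomials are coprime, so the S-polynomial reduces to 0 (Buchberger's first criterion).
S(h_2,k_4): leading monomials are coprime, so the S-polynomial reduces to 0 (Buchberger's first criterion).
S(k_3,k_4): lcm = xy³. S = 4/3xy² + ⅔xy - 2x.
  leading term xy²: subtract (-20/3y)·k_3 from 4/3xy² + ⅔xy - 2x → 2xy - 2x
  leading term xy: subtract (-10)·k_3 from 2xy - 2x → 0
  remainder 0.

Every S-polynomial of the final basis reduces to 0, so we have a Gröbner basis.
Inter-reduce: drop elements whose leading term is divisible by another's, tail-reduce, and make monic.
Reduced Gröbner basis: {x² - 9/2x - 3/2y² + 2y + 3, xy - x, y³ - 7/3y² - ⅔y + 2}.

These coincide, so the ideals are equal.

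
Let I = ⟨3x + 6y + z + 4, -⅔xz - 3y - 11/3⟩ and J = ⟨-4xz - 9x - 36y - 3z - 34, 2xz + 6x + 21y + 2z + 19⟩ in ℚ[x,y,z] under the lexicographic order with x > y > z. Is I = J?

Yes, the ideals are equal.

Equality of ideals is decidable: compute both reduced Gröbner bases (unique for the ordering) and check whether they agree.
Buchberger on the first generating set:
f_1 = 3x + 6y + z + 4, LT = x.
f_2 = -⅔xz - 3y - 11/3, LT = xz.

S(f_1,f_2): lcm = xz. S = 2yz - 9/2y + ⅓z² + 4/3z - 11/2.
  leading term yz: no divisor's leading term divides it; move 2yz to the remainder.
  leading term y: no divisor's leading term divides it; move -9/2y to the remainder.
  leading term z²: no divisor's leading term divides it; move ⅓z² to the remainder.
  leading term z: no divisor's leading term divides it; move 4/3z to the remainder.
  leading term 1: no divisor's leading term divides it; move -11/2 to the remainder.
  remainder 2yz - 9/2y + ⅓z² + 4/3z - 11/2 ≠ 0; add g_3 = 2yz - 9/2y + ⅓z² + 4/3z - 11/2 to the basis.

S(f_1,g_3): leading monomials are coprime, so the S-polynomial reduces to 0 (Buchberger's first criterion).
S(f_2,g_3): lcm = xyz. S = 9/4xy - ⅙xz² - ⅔xz + 11/4x + 9/2y² + 11/2y.
  leading term xy: subtract (¾y)·f_1 from 9/4xy - ⅙xz² - ⅔xz + 11/4x + 9/2y² + 11/2y → -⅙xz² - ⅔xz + 11/4x - ¾yz + 5/2y
  leading term xz²: subtract (-1/18z²)·f_1 from -⅙xz² - ⅔xz + 11/4x - ¾yz + 5/2y → -⅔xz + 11/4x + ⅓yz² - ¾yz + 5/2y + 1/18z³ + 2/9z²
  leading term xz: subtract (-2/9z)·f_1 from -⅔xz + 11/4x + ⅓yz² - ¾yz + 5/2y + 1/18z³ + 2/9z² → 11/4x + ⅓yz² + 7/12yz + 5/2y + 1/18z³ + 4/9z² + 8/9z
  leading term x: subtract (11/12)·f_1 from 11/4x + ⅓yz² + 7/12yz + 5/2y + 1/18z³ + 4/9z² + 8/9z → ⅓yz² + 7/12yz - 3y + 1/18z³ + 4/9z² - 1/36z - 11/3
  leading term yz²: subtract (⅙z)·g_3 from ⅓yz² + 7/12yz - 3y + 1/18z³ + 4/9z² - 1/36z - 11/3 → 4/3yz - 3y + 2/9z² + 8/9z - 11/3
  leading term yz: subtract (⅔)·g_3 from 4/3yz - 3y + 2/9z² + 8/9z - 11/3 → 0
  remainder 0.

Every S-polynomial of the final basis reduces to 0, so we have a Gröbner basis.
Inter-reduce: drop elements whose leading term is divisible by another's, tail-reduce, and make monic.
Reduced Gröbner basis: {x + 2y + ⅓z + 4/3, yz - 9/4y + ⅙z² + ⅔z - 11/4}.

Buchberger on the second generating set:
h_1 = -4xz - 9x - 36y - 3z - 34, LT = xz.
h_2 = 2xz + 6x + 21y + 2z + 19, LT = xz.

S(h_1,h_2): lcm = xz. S = -¾x - 3/2y - ¼z - 1.
  leading term x: no divisor's leading term divides it; move -¾x to the remainder.
  leading term y: no divisor's leading term divides it; move -3/2y to the remainder.
  leading term z: no divisor's leading term divides it; move -¼z to the remainder.
  leading term 1: no divisor's leading term divides it; move -1 to the remainder.
  remainder -¾x - 3/2y - ¼z - 1 ≠ 0; add k_3 = -¾x - 3/2y - ¼z - 1 to the basis.

S(h_1,k_3): lcm = xz. S = 9/4x - 2yz + 9y - ⅓z² - 7/12z + 17/2.
  leading term x: subtract (-3)·k_3 from 9/4x - 2yz + 9y - ⅓z² - 7/12z + 17/2 → -2yz + 9/2y - ⅓z² - 4/3z + 11/2
  leading term yz: no divisor's leading term divides it; move -2yz to the remainder.
  leading term y: no divisor's leading term divides it; move 9/2y to the remainder.
  leading term z²: no divisor's leading term divides it; move -⅓z² to the remainder.
  leading term z: no divisor's leading term divides it; move -4/3z to the remainder.
  leading term 1: no divisor's leading term divides it; move 11/2 to the remainder.
  remainder -2yz + 9/2y - ⅓z² - 4/3z + 11/2 ≠ 0; add k_4 = -2yz + 9/2y - ⅓z² - 4/3z + 11/2 to the basis.

S(h_2,k_3): lcm = xz. S = 3x - 2yz + 21/2y - ⅓z² - ⅓z + 19/2.
  leading term x: subtract (-4)·k_3 from 3x - 2yz + 21/2y - ⅓z² - ⅓z + 19/2 → -2yz + 9/2y - ⅓z² - 4/3z + 11/2
  leading term yz: subtract (1)·k_4 from -2yz + 9/2y - ⅓z² - 4/3z + 11/2 → 0
  remainder 0.

S(h_1,k_4): lcm = xyz. S = 9/2xy - ⅙xz² - ⅔xz + 11/4x + 9y² + ¾yz + 17/2y.
  leading term xy: subtract (-6y)·k_3 from 9/2xy - ⅙xz² - ⅔xz + 11/4x + 9y² + ¾yz + 17/2y → -⅙xz² - ⅔xz + 11/4x - ¾yz + 5/2y
  leading term xz²: subtract (1/24z)·h_1 from -⅙xz² - ⅔xz + 11/4x - ¾yz + 5/2y → -7/24xz + 11/4x + ¾yz + 5/2y + ⅛z² + 17/12z
  leading term xz: subtract (7/96)·h_1 from -7/24xz + 11/4x + ¾yz + 5/2y + ⅛z² + 17/12z → 109/32x + ¾yz + 41/8y + ⅛z² + 157/96z + 119/48
  leading term x: subtract (-109/24)·k_3 from 109/32x + ¾yz + 41/8y + ⅛z² + 157/96z + 119/48 → ¾yz - 27/16y + ⅛z² + ½z - 33/16
  leading term yz: subtract (-⅜)·k_4 from ¾yz - 27/16y + ⅛z² + ½z - 33/16 → 0
  remainder 0.

S(h_2,k_4): lcm = xyz. S = 21/4xy - ⅙xz² - ⅔xz + 11/4x + 21/2y² + yz + 19/2y.
  leading term xy: subtract (-7y)·k_3 from 21/4xy - ⅙xz² - ⅔xz + 11/4x + 21/2y² + yz + 19/2y → -⅙xz² - ⅔xz + 11/4x - ¾yz + 5/2y
  leading term xz²: subtract (1/24z)·h_1 from -⅙xz² - ⅔xz + 11/4x - ¾yz + 5/2y → -7/24xz + 11/4x + ¾yz + 5/2y + ⅛z² + 17/12z
  leading term xz: subtract (7/96)·h_1 from -7/24xz + 11/4x + ¾yz + 5/2y + ⅛z² + 17/12z → 109/32x + ¾yz + 41/8y + ⅛z² + 157/96z + 119/48
  leading term x: subtract (-109/24)·k_3 from 109/32x + ¾yz + 41/8y + ⅛z² + 157/96z + 119/48 → ¾yz - 27/16y + ⅛z² + ½z - 33/16
  leading term yz: subtract (-⅜)·k_4 from ¾yz - 27/16y + ⅛z² + ½z - 33/16 → 0
  remainder 0.

S(k_3,k_4): leading monomials are coprime, so the S-polynomial reduces to 0 (Buchberger's first criterion).
Every S-polynomial of the final basis reduces to 0, so we have a Gröbner basis.
Inter-reduce: drop elements whose leading term is divisible by another's, tail-reduce, and make monic.
Reduced Gröbner basis: {x + 2y + ⅓z + 4/3, yz - 9/4y + ⅙z² + ⅔z - 11/4}.

Same reduced basis, so the two generating sets span the same ideal.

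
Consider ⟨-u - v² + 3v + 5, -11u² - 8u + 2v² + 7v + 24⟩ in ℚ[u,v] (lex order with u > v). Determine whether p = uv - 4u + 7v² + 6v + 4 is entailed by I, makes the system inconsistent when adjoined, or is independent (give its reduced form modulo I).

uv - 4u + 7v² + 6v + 4 is independent of I; its normal form modulo I is -v³ + 14v² - v - 16.

First compute the reduced Gröbner basis of I by Buchberger's algorithm.
f_1 = -u - v² + 3v + 5, LT = u.
f_2 = -11u² - 8u + 2v² + 7v + 24, LT = u².

S(f_1,f_2): lcm = u². S = uv² - 3uv - 63/11u + 2/11v² + 7/11v + 24/11.
  leading term uv²: subtract (-v²)·f_1 from uv² - 3uv - 63/11u + 2/11v² + 7/11v + 24/11 → -3uv - 63/11u - v⁴ + 3v³ + 57/11v² + 7/11v + 24/11
  leading term uv: subtract (3v)·f_1 from -3uv - 63/11u - v⁴ + 3v³ + 57/11v² + 7/11v + 24/11 → -63/11u - v⁴ + 6v³ - 42/11v² - 158/11v + 24/11
  leading term u: subtract (63/11)·f_1 from -63/11u - v⁴ + 6v³ - 42/11v² - 158/11v + 24/11 → -v⁴ + 6v³ + 21/11v² - 347/11v - 291/11
  leading term v⁴: no divisor's leading term divides it; move -v⁴ to the remainder.
  leading term v³: no divisor's leading term divides it; move 6v³ to the remainder.
  leading term v²: no divisor's leading term divides it; move 21/11v² to the remainder.
  leading term v: no divisor's leading term divides it; move -347/11v to the remainder.
  leading term 1: no divisor's leading term divides it; move -291/11 to the remainder.
  remainder -v⁴ + 6v³ + 21/11v² - 347/11v - 291/11 ≠ 0; add h_3 = -v⁴ + 6v³ + 21/11v² - 347/11v - 291/11 to the basis.

The other S-polynomials (S(f_1,h_3), S(f_2,h_3)) all reduce to 0 modulo the current basis, so we have a Gröbner basis.
Inter-reduce: drop elements whose leading term is divisible by another's, tail-reduce, and make monic.
Reduced Gröbner basis: {u + v² - 3v - 5, v⁴ - 6v³ - 21/11v² + 347/11v + 291/11}.
Label its elements g_1 = u + v² - 3v - 5, g_2 = v⁴ - 6v³ - 21/11v² + 347/11v + 291/11.

Reduce p = uv - 4u + 7v² + 6v + 4 modulo G:
  leading term uv: subtract (v)·g_1 from uv - 4u + 7v² + 6v + 4 → -4u - v³ + 10v² + 11v + 4
  leading term u: subtract (-4)·g_1 from -4u - v³ + 10v² + 11v + 4 → -v³ + 14v² - v - 16
  leading term v³: no divisor's leading term divides it; move -v³ to the remainder.
  leading term v²: no divisor's leading term divides it; move 14v² to the remainder.
  leading term v: no divisor's leading term divides it; move -v to the remainder.
  leading term 1: no divisor's leading term divides it; move -16 to the remainder.
  normal form = -v³ + 14v² - v - 16.
The normal form is nonzero, so p ∉ I. Since p minus its normal form lies in I, I + (p) = I + (r) where r = -v³ + 14v² - v - 16; decide whether this ideal is the whole ring.
Run Buchberger on G together with r (pairs among the g_i already reduce to 0 since G is a Gröbner basis):
g_1 = u + v² - 3v - 5, LT = u.
g_2 = v⁴ - 6v³ - 21/11v² + 347/11v + 291/11, LT = v⁴.
r = -v³ + 14v² - v - 16, LT = v³.

S(g_2,r): lcm = v⁴. S = 8v³ - 32/11v² + 171/11v + 291/11.
  leading term v³: subtract (-8)·r from 8v³ - 32/11v² + 171/11v + 291/11 → 1200/11v² + 83/11v - 1117/11
  leading term v²: no divisor's leading term divides it; move 1200/11v² to the remainder.
  leading term v: no divisor's leading term divides it; move 83/11v to the remainder.
  leading term 1: no divisor's leading term divides it; move -1117/11 to the remainder.
  remainder 1200/11v² + 83/11v - 1117/11 ≠ 0; add m_4 = 1200/11v² + 83/11v - 1117/11 to the basis.

S(g_2,m_4): lcm = v⁴. S = -7283/1200v³ - 12913/13200v² + 347/11v + 291/11.
  leading term v³: subtract (7283/1200)·r from -7283/1200v³ - 12913/13200v² + 347/11v + 291/11 → -75633/880v² + 496513/13200v + 101938/825
  leading term v²: subtract (-25211/32000)·m_4 from -75633/880v² + 496513/13200v + 101938/825 → 4181689/96000v + 4181689/96000
  leading term v: no divisor's leading term divides it; move 4181689/96000v to the remainder.
  leading term 1: no divisor's leading term divides it; move 4181689/96000 to the remainder.
  remainder 4181689/96000v + 4181689/96000 ≠ 0; add m_5 = 4181689/96000v + 4181689/96000 to the basis.

The other S-polynomials (S(g_1,g_2), S(g_1,r), S(g_1,m_4), S(r,m_4), S(g_1,m_5), S(g_2,m_5), S(r,m_5), S(m_4,m_5)) all reduce to 0 modulo the current basis, so we have a Gröbner basis.
Inter-reduce: drop elements whose leading term is divisible by another's, tail-reduce, and make monic.
Reduced Gröbner basis: {u - 1, v + 1}.
The reduced Gröbner basis of I + (p) is {u - 1, v + 1} ≠ {1}, a proper ideal, so the enlarged system stays consistent: p is independent of I, with normal form -v³ + 14v² - v - 16.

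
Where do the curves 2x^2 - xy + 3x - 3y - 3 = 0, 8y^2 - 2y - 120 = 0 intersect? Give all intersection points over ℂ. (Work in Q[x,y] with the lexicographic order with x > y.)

{(-27/16 - sqrt(327)*I/16, -15/4), (-27/16 + sqrt(327)*I/16, -15/4), (-5/2, 4), (3, 4)}

Compute a lex Gröbner basis by Buchberger's algorithm.
f_1 = 2x^2 - xy + 3x - 3y - 3, LT = x^2.
f_2 = 8y^2 - 2y - 120, LT = y^2.

The S-polynomials (S(f_1,f_2)) all reduce to 0 modulo the current basis, so we have a Gröbner basis.
Inter-reduce: drop elements whose leading term is divisible by another's, tail-reduce, and make monic.
Reduced Gröbner basis: {x^2 - 1/2xy + 3/2x - 3/2y - 3/2, y^2 - 1/4y - 15}.

From the last basis element, y^2 - 1/4y - 15 = 0, so y takes values in {-15/4, 4}. Each choice, substituted upward through the basis, yields the corresponding point(s) of the solution set.
  y = -15/4: the earlier basis element becomes x^2 + 27/8x + 33/8 = 0, giving x = -27/16 - sqrt(327)*I/16, -27/16 + sqrt(327)*I/16 — points (-27/16 - sqrt(327)*I/16, -15/4), (-27/16 + sqrt(327)*I/16, -15/4).
  y = 4: the earlier basis element becomes x^2 - 1/2x - 15/2 = 0, giving x = -5/2, 3 — points (-5/2, 4), (3, 4).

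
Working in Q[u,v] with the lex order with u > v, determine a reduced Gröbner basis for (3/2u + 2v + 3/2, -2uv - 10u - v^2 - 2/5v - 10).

G = {u + 4/3v + 1, v^2 + 224/25v}

Buchberger's algorithm terminates because the ascending chain of leading-term ideals stabilizes.

f_1 = 3/2u + 2v + 3/2, LT = u.
f_2 = -2uv - 10u - v^2 - 2/5v - 10, LT = uv.

S(f_1,f_2): lcm = uv. S = -5u + 5/6v^2 + 4/5v - 5.
  leading term u: subtract (-10/3)·f_1 from -5u + 5/6v^2 + 4/5v - 5 → 5/6v^2 + 112/15v
  leading term v^2: no divisor's leading term divides it; move 5/6v^2 to the remainder.
  leading term v: no divisor's leading term divides it; move 112/15v to the remainder.
  remainder 5/6v^2 + 112/15v ≠ 0; add g_3 = 5/6v^2 + 112/15v to the basis.

S(f_1,g_3): leading monomials are coprime, so the S-polynomial reduces to 0 (Buchberger's first criterion).
S(f_2,g_3): lcm = uv^2. S = -99/25uv + 1/2v^3 + 1/5v^2 + 5v.
  leading term uv: subtract (-66/25v)·f_1 from -99/25uv + 1/2v^3 + 1/5v^2 + 5v → 1/2v^3 + 137/25v^2 + 224/25v
  leading term v^3: subtract (3/5v)·g_3 from 1/2v^3 + 137/25v^2 + 224/25v → v^2 + 224/25v
  leading term v^2: subtract (6/5)·g_3 from v^2 + 224/25v → 0
  remainder 0.

Every S-polynomial of the final basis reduces to 0, so we have a Gröbner basis.
Inter-reduce: drop elements whose leading term is divisible by another's, tail-reduce, and make monic.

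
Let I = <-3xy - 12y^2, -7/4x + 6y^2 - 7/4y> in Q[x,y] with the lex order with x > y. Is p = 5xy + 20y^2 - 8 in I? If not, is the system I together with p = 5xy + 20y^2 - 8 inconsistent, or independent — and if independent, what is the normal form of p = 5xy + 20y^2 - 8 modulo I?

First compute the reduced Gröbner basis of I by Buchberger's algorithm.
f_1 = -3xy - 12y^2, LT = xy.
f_2 = -7/4x + 6y^2 - 7/4y, LT = x.

S(f_1,f_2): lcm = xy. S = 24/7y^3 + 3y^2.
  leading term y^3: no divisor's leading term divides it; move 24/7y^3 to the remainder.
  leading term y^2: no divisor's leading term divides it; move 3y^2 to the remainder.
  remainder 24/7y^3 + 3y^2 ≠ 0; add h_3 = 24/7y^3 + 3y^2 to the basis.

The other S-polynomials (S(f_1,h_3), S(f_2,h_3)) all reduce to 0 modulo the current basis, so we have a Gröbner basis.
Inter-reduce: drop elements whose leading term is divisible by another's, tail-reduce, and make monic.
Reduced Gröbner basis: {x - 24/7y^2 + y, y^3 + 7/8y^2}.
Label its elements g_1 = x - 24/7y^2 + y, g_2 = y^3 + 7/8y^2.

Reduce p = 5xy + 20y^2 - 8 modulo G:
  leading term xy: subtract (5y)·g_1 from 5xy + 20y^2 - 8 → 120/7y^3 + 15y^2 - 8
  leading term y^3: subtract (120/7)·g_2 from 120/7y^3 + 15y^2 - 8 → -8
  leading term 1: no divisor's leading term divides it; move -8 to the remainder.
  normal form = -8.
The normal form is nonzero, so p ∉ I. Since p minus its normal form lies in I, I + (p) = I + (r) where r = -8; decide whether this ideal is the whole ring.
Here r = -8 is a nonzero constant, hence a unit: 1 ∈ I + (p), the Gröbner basis of I + (p) is {1}, and the enlarged system has no common solution — adjoining p is inconsistent.

Ideal membership is decidable via reduction modulo a Gröbner basis.

Adjoining 5xy + 20y^2 - 8 makes the ideal the whole ring: the system is inconsistent.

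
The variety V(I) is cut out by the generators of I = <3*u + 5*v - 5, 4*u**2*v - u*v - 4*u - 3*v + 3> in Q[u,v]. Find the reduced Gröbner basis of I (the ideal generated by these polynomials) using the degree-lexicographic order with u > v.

f_1 = 3*u + 5*v - 5, LT = u.
f_2 = 4*u**2*v - u*v - 4*u - 3*v + 3, LT = u**2*v.

S(f_1,f_2): lcm = u**2*v. S = 5/3*u*v**2 - 17/12*u*v + u + 3/4*v - 3/4.
  leading term u*v**2: subtract (5/9*v**2)·f_1 from 5/3*u*v**2 - 17/12*u*v + u + 3/4*v - 3/4 → -25/9*v**3 - 17/12*u*v + 25/9*v**2 + u + 3/4*v - 3/4
  leading term v**3: no divisor's leading term divides it; move -25/9*v**3 to the remainder.
  leading term u*v: subtract (-17/36*v)·f_1 from -17/12*u*v + 25/9*v**2 + u + 3/4*v - 3/4 → 185/36*v**2 + u - 29/18*v - 3/4
  leading term v**2: no divisor's leading term divides it; move 185/36*v**2 to the remainder.
  leading term u: subtract (1/3)·f_1 from u - 29/18*v - 3/4 → -59/18*v + 11/12
  leading term v: no divisor's leading term divides it; move -59/18*v to the remainder.
  leading term 1: no divisor's leading term divides it; move 11/12 to the remainder.
  remainder -25/9*v**3 + 185/36*v**2 - 59/18*v + 11/12 ≠ 0; add g_3 = -25/9*v**3 + 185/36*v**2 - 59/18*v + 11/12 to the basis.

S(f_1,g_3): leading monomials are coprime, so the S-polynomial reduces to 0 (Buchberger's first criterion).
S(f_2,g_3): lcm = u**2*v**3. S = 37/20*u**2*v**2 - 1/4*u*v**3 - 59/50*u**2*v - u*v**2 - 3/4*v**3 + 33/100*u**2 + 3/4*v**2.
  leading term u**2*v**2: subtract (37/60*u*v**2)·f_1 from 37/20*u**2*v**2 - 1/4*u*v**3 - 59/50*u**2*v - u*v**2 - 3/4*v**3 + 33/100*u**2 + 3/4*v**2 → -10/3*u*v**3 - 59/50*u**2*v + 25/12*u*v**2 - 3/4*v**3 + 33/100*u**2 + 3/4*v**2
  leading term u*v**3: subtract (-10/9*v**3)·f_1 from -10/3*u*v**3 - 59/50*u**2*v + 25/12*u*v**2 - 3/4*v**3 + 33/100*u**2 + 3/4*v**2 → 50/9*v**4 - 59/50*u**2*v + 25/12*u*v**2 - 227/36*v**3 + 33/100*u**2 + 3/4*v**2
  leading term v**4: subtract (-2*v)·g_3 from 50/9*v**4 - 59/50*u**2*v + 25/12*u*v**2 - 227/36*v**3 + 33/100*u**2 + 3/4*v**2 → -59/50*u**2*v + 25/12*u*v**2 + 143/36*v**3 + 33/100*u**2 - 209/36*v**2 + 11/6*v
  leading term u**2*v: subtract (-59/150*u*v)·f_1 from -59/50*u**2*v + 25/12*u*v**2 + 143/36*v**3 + 33/100*u**2 - 209/36*v**2 + 11/6*v → 81/20*u*v**2 + 143/36*v**3 + 33/100*u**2 - 59/30*u*v - 209/36*v**2 + 11/6*v
  leading term u*v**2: subtract (27/20*v**2)·f_1 from 81/20*u*v**2 + 143/36*v**3 + 33/100*u**2 - 59/30*u*v - 209/36*v**2 + 11/6*v → -25/9*v**3 + 33/100*u**2 - 59/30*u*v + 17/18*v**2 + 11/6*v
  leading term v**3: subtract (1)·g_3 from -25/9*v**3 + 33/100*u**2 - 59/30*u*v + 17/18*v**2 + 11/6*v → 33/100*u**2 - 59/30*u*v - 151/36*v**2 + 46/9*v - 11/12
  leading term u**2: subtract (11/100*u)·f_1 from 33/100*u**2 - 59/30*u*v - 151/36*v**2 + 46/9*v - 11/12 → -151/60*u*v - 151/36*v**2 + 11/20*u + 46/9*v - 11/12
  leading term u*v: subtract (-151/180*v)·f_1 from -151/60*u*v - 151/36*v**2 + 11/20*u + 46/9*v - 11/12 → 11/20*u + 11/12*v - 11/12
  leading term u: subtract (11/60)·f_1 from 11/20*u + 11/12*v - 11/12 → 0
  remainder 0.

Every S-polynomial of the final basis reduces to 0, so we have a Gröbner basis.
Inter-reduce: drop elements whose leading term is divisible by another's, tail-reduce, and make monic.

G = {v**3 - 37/20*v**2 + 59/50*v - 33/100, u + 5/3*v - 5/3}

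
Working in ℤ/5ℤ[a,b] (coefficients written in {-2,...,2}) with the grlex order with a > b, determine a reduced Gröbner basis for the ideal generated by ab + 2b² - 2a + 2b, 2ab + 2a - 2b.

G = {a² + a - b, ab + a - b, b² + a - b}

f_1 = ab + 2b² - 2a + 2b, LT = ab.
f_2 = 2ab + 2a - 2b, LT = ab.

S(f_1,f_2): lcm = ab. S = 2b² + 2a - 2b.
  reduce S modulo (f_1, f_2):
  remainder 2b² + 2a - 2b ≠ 0; add g_3 = 2b² + 2a - 2b to the basis.

S(f_1,g_3): lcm = ab². S = 2b³ - a² - ab + 2b².
  reduce S modulo (f_1, f_2, g_3):
  remainder -a² - a + b ≠ 0; add g_4 = -a² - a + b to the basis.

The other S-polynomials (S(f_2,g_3), S(f_1,g_4), S(f_2,g_4), S(g_3,g_4)) all reduce to 0 modulo the current basis, so we have a Gröbner basis.
Inter-reduce: drop elements whose leading term is divisible by another's, tail-reduce, and make monic.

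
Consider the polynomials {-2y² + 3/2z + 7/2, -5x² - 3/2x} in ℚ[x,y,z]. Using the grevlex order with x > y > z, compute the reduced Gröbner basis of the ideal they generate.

G = {x² + 3/10x, y² - ¾z - 7/4}

This is the nonlinear analogue of row-reducing a linear system.

f_1 = -2y² + 3/2z + 7/2, LT = y².
f_2 = -5x² - 3/2x, LT = x².

The S-polynomials (S(f_1,f_2)) all reduce to 0 modulo the current basis, so we have a Gröbner basis.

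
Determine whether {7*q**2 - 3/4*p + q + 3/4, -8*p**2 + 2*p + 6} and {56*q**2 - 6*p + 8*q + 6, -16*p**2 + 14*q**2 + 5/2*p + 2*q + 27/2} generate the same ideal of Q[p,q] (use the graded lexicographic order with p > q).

Yes, the ideals are equal.

For a fixed monomial order, each ideal has a unique reduced Gröbner basis; comparing bases decides equality.
Buchberger on the first generating set:
f_1 = 7*q**2 - 3/4*p + q + 3/4, LT = q**2.
f_2 = -8*p**2 + 2*p + 6, LT = p**2.

The S-polynomials (S(f_1,f_2)) all reduce to 0 modulo the current basis, so we have a Gröbner basis.
Inter-reduce: drop elements whose leading term is divisible by another's, tail-reduce, and make monic.
Reduced Gröbner basis: {p**2 - 1/4*p - 3/4, q**2 - 3/28*p + 1/7*q + 3/28}.

Buchberger on the second generating set:
h_1 = 56*q**2 - 6*p + 8*q + 6, LT = q**2.
h_2 = -16*p**2 + 14*q**2 + 5/2*p + 2*q + 27/2, LT = p**2.

The S-polynomials (S(h_1,h_2)) all reduce to 0 modulo the current basis, so we have a Gröbner basis.
Inter-reduce: drop elements whose leading term is divisible by another's, tail-reduce, and make monic.
Reduced Gröbner basis: {p**2 - 1/4*p - 3/4, q**2 - 3/28*p + 1/7*q + 3/28}.

Same reduced basis, so the two generating sets span the same ideal.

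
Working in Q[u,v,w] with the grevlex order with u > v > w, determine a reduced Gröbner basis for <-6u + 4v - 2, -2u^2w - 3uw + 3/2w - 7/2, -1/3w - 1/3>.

G = {v^2 + 5/4v - 13/2, u - 2/3v + 1/3, w + 1}

f_1 = -6u + 4v - 2, LT = u.
f_2 = -2u^2w - 3uw + 3/2w - 7/2, LT = u^2w.
f_3 = -1/3w - 1/3, LT = w.

S(f_1,f_2): lcm = u^2w. S = -2/3uvw - 7/6uw + 3/4w - 7/4.
  reduce S modulo (f_1, f_2, f_3):
  remainder 4/9v^2 + 5/9v - 26/9 ≠ 0; add g_4 = 4/9v^2 + 5/9v - 26/9 to the basis.

The other S-polynomials (S(f_1,f_3), S(f_2,f_3), S(f_1,g_4), S(f_2,g_4), S(f_3,g_4)) all reduce to 0 modulo the current basis, so we have a Gröbner basis.
Inter-reduce: drop elements whose leading term is divisible by another's, tail-reduce, and make monic.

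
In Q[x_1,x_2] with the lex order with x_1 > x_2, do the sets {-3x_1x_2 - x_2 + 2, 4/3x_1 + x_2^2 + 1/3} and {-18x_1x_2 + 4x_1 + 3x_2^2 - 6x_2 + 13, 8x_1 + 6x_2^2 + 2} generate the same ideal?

Two ideals are equal iff their reduced Gröbner bases coincide (the reduced basis is unique for a fixed ordering).
Buchberger on the first generating set:
f_1 = -3x_1x_2 - x_2 + 2, LT = x_1x_2.
f_2 = 4/3x_1 + x_2^2 + 1/3, LT = x_1.

S(f_1,f_2): lcm = x_1x_2. S = -3/4x_2^3 + 1/12x_2 - 2/3.
  leading term x_2^3: no divisor's leading term divides it; move -3/4x_2^3 to the remainder.
  leading term x_2: no divisor's leading term divides it; move 1/12x_2 to the remainder.
  leading term 1: no divisor's leading term divides it; move -2/3 to the remainder.
  remainder -3/4x_2^3 + 1/12x_2 - 2/3 ≠ 0; add g_3 = -3/4x_2^3 + 1/12x_2 - 2/3 to the basis.

The other S-polynomials (S(f_1,g_3), S(f_2,g_3)) all reduce to 0 modulo the current basis, so we have a Gröbner basis.
Inter-reduce: drop elements whose leading term is divisible by another's, tail-reduce, and make monic.
Reduced Gröbner basis: {x_1 + 3/4x_2^2 + 1/4, x_2^3 - 1/9x_2 + 8/9}.

Buchberger on the second generating set:
h_1 = -18x_1x_2 + 4x_1 + 3x_2^2 - 6x_2 + 13, LT = x_1x_2.
h_2 = 8x_1 + 6x_2^2 + 2, LT = x_1.

S(h_1,h_2): lcm = x_1x_2. S = -2/9x_1 - 3/4x_2^3 - 1/6x_2^2 + 1/12x_2 - 13/18.
  leading term x_1: subtract (-1/36)·h_2 from -2/9x_1 - 3/4x_2^3 - 1/6x_2^2 + 1/12x_2 - 13/18 → -3/4x_2^3 + 1/12x_2 - 2/3
  leading term x_2^3: no divisor's leading term divides it; move -3/4x_2^3 to the remainder.
  leading term x_2: no divisor's leading term divides it; move 1/12x_2 to the remainder.
  leading term 1: no divisor's leading term divides it; move -2/3 to the remainder.
  remainder -3/4x_2^3 + 1/12x_2 - 2/3 ≠ 0; add k_3 = -3/4x_2^3 + 1/12x_2 - 2/3 to the basis.

The other S-polynomials (S(h_1,k_3), S(h_2,k_3)) all reduce to 0 modulo the current basis, so we have a Gröbner basis.
Inter-reduce: drop elements whose leading term is divisible by another's, tail-reduce, and make monic.
Reduced Gröbner basis: {x_1 + 3/4x_2^2 + 1/4, x_2^3 - 1/9x_2 + 8/9}.

The two bases agree; hence the ideals are identical.

Yes, the ideals are equal.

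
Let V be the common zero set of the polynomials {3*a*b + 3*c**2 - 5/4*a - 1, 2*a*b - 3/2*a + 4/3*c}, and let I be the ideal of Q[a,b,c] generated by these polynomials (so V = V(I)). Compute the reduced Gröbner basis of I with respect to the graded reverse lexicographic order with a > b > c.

G = {a*b - 3/4*a + 2/3*c, c**2 + 1/3*a - 2/3*c - 1/3}

f_1 = 3*a*b + 3*c**2 - 5/4*a - 1, LT = a*b.
f_2 = 2*a*b - 3/2*a + 4/3*c, LT = a*b.

S(f_1,f_2): lcm = a*b. S = c**2 + 1/3*a - 2/3*c - 1/3.
  leading term c**2: no divisor's leading term divides it; move c**2 to the remainder.
  leading term a: no divisor's leading term divides it; move 1/3*a to the remainder.
  leading term c: no divisor's leading term divides it; move -2/3*c to the remainder.
  leading term 1: no divisor's leading term divides it; move -1/3 to the remainder.
  remainder c**2 + 1/3*a - 2/3*c - 1/3 ≠ 0; add g_3 = c**2 + 1/3*a - 2/3*c - 1/3 to the basis.

S(f_1,g_3): leading monomials are coprime, so the S-polynomial reduces to 0 (Buchberger's first criterion).
S(f_2,g_3): leading monomials are coprime, so the S-polynomial reduces to 0 (Buchberger's first criterion).
Every S-polynomial of the final basis reduces to 0, so we have a Gröbner basis.
Inter-reduce: drop elements whose leading term is divisible by another's, tail-reduce, and make monic.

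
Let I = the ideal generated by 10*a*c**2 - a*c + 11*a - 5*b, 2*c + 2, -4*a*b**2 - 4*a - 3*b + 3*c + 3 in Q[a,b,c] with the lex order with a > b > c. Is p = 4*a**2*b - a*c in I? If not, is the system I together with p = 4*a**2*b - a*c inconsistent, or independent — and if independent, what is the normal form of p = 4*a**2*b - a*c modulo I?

First compute the reduced Gröbner basis of I by Buchberger's algorithm.
f_1 = 10*a*c**2 - a*c + 11*a - 5*b, LT = a*c**2.
f_2 = 2*c + 2, LT = c.
f_3 = -4*a*b**2 - 4*a - 3*b + 3*c + 3, LT = a*b**2.

S(f_1,f_2): lcm = a*c**2. S = -11/10*a*c + 11/10*a - 1/2*b.
  leading term a*c: subtract (-11/20*a)·f_2 from -11/10*a*c + 11/10*a - 1/2*b → 11/5*a - 1/2*b
  leading term a: no divisor's leading term divides it; move 11/5*a to the remainder.
  leading term b: no divisor's leading term divides it; move -1/2*b to the remainder.
  remainder 11/5*a - 1/2*b ≠ 0; add h_4 = 11/5*a - 1/2*b to the basis.

S(f_1,f_3): lcm = a*b**2*c**2. S = -1/10*a*b**2*c + 11/10*a*b**2 - a*c**2 - 1/2*b**3 - 3/4*b*c**2 + 3/4*c**3 + 3/4*c**2.
  leading term a*b**2*c: subtract (-1/20*a*b**2)·f_2 from -1/10*a*b**2*c + 11/10*a*b**2 - a*c**2 - 1/2*b**3 - 3/4*b*c**2 + 3/4*c**3 + 3/4*c**2 → 6/5*a*b**2 - a*c**2 - 1/2*b**3 - 3/4*b*c**2 + 3/4*c**3 + 3/4*c**2
  leading term a*b**2: subtract (-3/10)·f_3 from 6/5*a*b**2 - a*c**2 - 1/2*b**3 - 3/4*b*c**2 + 3/4*c**3 + 3/4*c**2 → -a*c**2 - 6/5*a - 1/2*b**3 - 3/4*b*c**2 - 9/10*b + 3/4*c**3 + 3/4*c**2 + 9/10*c + 9/10
  leading term a*c**2: subtract (-1/10)·f_1 from -a*c**2 - 6/5*a - 1/2*b**3 - 3/4*b*c**2 - 9/10*b + 3/4*c**3 + 3/4*c**2 + 9/10*c + 9/10 → -1/10*a*c - 1/10*a - 1/2*b**3 - 3/4*b*c**2 - 7/5*b + 3/4*c**3 + 3/4*c**2 + 9/10*c + 9/10
  leading term a*c: subtract (-1/20*a)·f_2 from -1/10*a*c - 1/10*a - 1/2*b**3 - 3/4*b*c**2 - 7/5*b + 3/4*c**3 + 3/4*c**2 + 9/10*c + 9/10 → -1/2*b**3 - 3/4*b*c**2 - 7/5*b + 3/4*c**3 + 3/4*c**2 + 9/10*c + 9/10
  leading term b**3: no divisor's leading term divides it; move -1/2*b**3 to the remainder.
  leading term b*c**2: subtract (-3/8*b*c)·f_2 from -3/4*b*c**2 - 7/5*b + 3/4*c**3 + 3/4*c**2 + 9/10*c + 9/10 → 3/4*b*c - 7/5*b + 3/4*c**3 + 3/4*c**2 + 9/10*c + 9/10
  leading term b*c: subtract (3/8*b)·f_2 from 3/4*b*c - 7/5*b + 3/4*c**3 + 3/4*c**2 + 9/10*c + 9/10 → -43/20*b + 3/4*c**3 + 3/4*c**2 + 9/10*c + 9/10
  leading term b: no divisor's leading term divides it; move -43/20*b to the remainder.
  leading term c**3: subtract (3/8*c**2)·f_2 from 3/4*c**3 + 3/4*c**2 + 9/10*c + 9/10 → 9/10*c + 9/10
  leading term c: subtract (9/20)·f_2 from 9/10*c + 9/10 → 0
  remainder -1/2*b**3 - 43/20*b ≠ 0; add h_5 = -1/2*b**3 - 43/20*b to the basis.

The other S-polynomials (S(f_2,f_3), S(f_1,h_4), S(f_2,h_4), S(f_3,h_4), S(f_1,h_5), S(f_2,h_5), S(f_3,h_5), S(h_4,h_5)) all reduce to 0 modulo the current basis, so we have a Gröbner basis.
Inter-reduce: drop elements whose leading term is divisible by another's, tail-reduce, and make monic.
Reduced Gröbner basis: {a - 5/22*b, b**3 + 43/10*b, c + 1}.
Label its elements g_1 = a - 5/22*b, g_2 = b**3 + 43/10*b, g_3 = c + 1.

Reduce p = 4*a**2*b - a*c modulo G:
  leading term a**2*b: subtract (4*a*b)·g_1 from 4*a**2*b - a*c → 10/11*a*b**2 - a*c
  leading term a*b**2: subtract (10/11*b**2)·g_1 from 10/11*a*b**2 - a*c → -a*c + 25/121*b**3
  leading term a*c: subtract (-c)·g_1 from -a*c + 25/121*b**3 → 25/121*b**3 - 5/22*b*c
  leading term b**3: subtract (25/121)·g_2 from 25/121*b**3 - 5/22*b*c → -5/22*b*c - 215/242*b
  leading term b*c: subtract (-5/22*b)·g_3 from -5/22*b*c - 215/242*b → -80/121*b
  leading term b: no divisor's leading term divides it; move -80/121*b to the remainder.
  normal form = -80/121*b.
The normal form is nonzero, so p ∉ I. Since p minus its normal form lies in I, I + (p) = I + (r) where r = -80/121*b; decide whether this ideal is the whole ring.
Run Buchberger on G together with r (pairs among the g_i already reduce to 0 since G is a Gröbner basis):
g_1 = a - 5/22*b, LT = a.
g_2 = b**3 + 43/10*b, LT = b**3.
g_3 = c + 1, LT = c.
r = -80/121*b, LT = b.

The S-polynomials (S(g_1,g_2), S(g_1,g_3), S(g_1,r), S(g_2,g_3), S(g_2,r), S(g_3,r)) all reduce to 0 modulo the current basis, so we have a Gröbner basis.
Inter-reduce: drop elements whose leading term is divisible by another's, tail-reduce, and make monic.
Reduced Gröbner basis: {a, b, c + 1}.
The reduced Gröbner basis of I + (p) is {a, b, c + 1} ≠ {1}, a proper ideal, so the enlarged system stays consistent: p is independent of I, with normal form -80/121*b.

4*a**2*b - a*c is independent of I; its normal form modulo I is -80/121*b.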